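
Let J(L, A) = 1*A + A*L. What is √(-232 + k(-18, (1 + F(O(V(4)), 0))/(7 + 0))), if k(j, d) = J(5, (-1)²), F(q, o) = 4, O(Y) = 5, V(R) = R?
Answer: I*√226 ≈ 15.033*I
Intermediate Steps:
J(L, A) = A + A*L
k(j, d) = 6 (k(j, d) = (-1)²*(1 + 5) = 1*6 = 6)
√(-232 + k(-18, (1 + F(O(V(4)), 0))/(7 + 0))) = √(-232 + 6) = √(-226) = I*√226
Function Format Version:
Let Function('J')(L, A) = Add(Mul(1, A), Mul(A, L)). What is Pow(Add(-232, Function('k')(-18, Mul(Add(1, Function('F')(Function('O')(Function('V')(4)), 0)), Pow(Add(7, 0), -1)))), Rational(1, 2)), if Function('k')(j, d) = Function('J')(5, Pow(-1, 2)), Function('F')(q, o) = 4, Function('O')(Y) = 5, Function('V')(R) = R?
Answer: Mul(I, Pow(226, Rational(1, 2))) ≈ Mul(15.033, I)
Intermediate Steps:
Function('J')(L, A) = Add(A, Mul(A, L))
Function('k')(j, d) = 6 (Function('k')(j, d) = Mul(Pow(-1, 2), Add(1, 5)) = Mul(1, 6) = 6)
Pow(Add(-232, Function('k')(-18, Mul(Add(1, Function('F')(Function('O')(Function('V')(4)), 0)), Pow(Add(7, 0), -1)))), Rational(1, 2)) = Pow(Add(-232, 6), Rational(1, 2)) = Pow(-226, Rational(1, 2)) = Mul(I, Pow(226, Rational(1, 2)))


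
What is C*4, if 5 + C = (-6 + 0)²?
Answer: 124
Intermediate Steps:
C = 31 (C = -5 + (-6 + 0)² = -5 + (-6)² = -5 + 36 = 31)
C*4 = 31*4 = 124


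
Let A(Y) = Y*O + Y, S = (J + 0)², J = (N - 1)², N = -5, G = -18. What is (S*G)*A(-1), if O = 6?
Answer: 163296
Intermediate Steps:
J = 36 (J = (-5 - 1)² = (-6)² = 36)
S = 1296 (S = (36 + 0)² = 36² = 1296)
A(Y) = 7*Y (A(Y) = Y*6 + Y = 6*Y + Y = 7*Y)
(S*G)*A(-1) = (1296*(-18))*(7*(-1)) = -23328*(-7) = 163296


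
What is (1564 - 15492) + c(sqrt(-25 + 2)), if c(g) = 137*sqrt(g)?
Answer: -13928 + 137*23**(1/4)*sqrt(I) ≈ -13716.0 + 212.15*I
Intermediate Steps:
(1564 - 15492) + c(sqrt(-25 + 2)) = (1564 - 15492) + 137*sqrt(sqrt(-25 + 2)) = -13928 + 137*sqrt(sqrt(-23)) = -13928 + 137*sqrt(I*sqrt(23)) = -13928 + 137*(23**(1/4)*sqrt(I)) = -13928 + 137*23**(1/4)*sqrt(I)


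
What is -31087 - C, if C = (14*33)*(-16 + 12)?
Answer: -29239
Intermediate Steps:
C = -1848 (C = 462*(-4) = -1848)
-31087 - C = -31087 - 1*(-1848) = -31087 + 1848 = -29239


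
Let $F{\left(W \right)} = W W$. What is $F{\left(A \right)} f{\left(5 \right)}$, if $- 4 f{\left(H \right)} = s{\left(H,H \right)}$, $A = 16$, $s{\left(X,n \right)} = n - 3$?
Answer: $-128$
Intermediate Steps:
$s{\left(X,n \right)} = -3 + n$
$f{\left(H \right)} = \frac{3}{4} - \frac{H}{4}$ ($f{\left(H \right)} = - \frac{-3 + H}{4} = \frac{3}{4} - \frac{H}{4}$)
$F{\left(W \right)} = W^{2}$
$F{\left(A \right)} f{\left(5 \right)} = 16^{2} \left(\frac{3}{4} - \frac{5}{4}\right) = 256 \left(\frac{3}{4} - \frac{5}{4}\right) = 256 \left(- \frac{1}{2}\right) = -128$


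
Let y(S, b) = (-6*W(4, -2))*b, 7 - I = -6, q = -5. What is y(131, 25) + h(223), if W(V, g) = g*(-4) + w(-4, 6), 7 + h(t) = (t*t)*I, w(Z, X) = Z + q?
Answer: 646620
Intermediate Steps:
w(Z, X) = -5 + Z (w(Z, X) = Z - 5 = -5 + Z)
I = 13 (I = 7 - 1*(-6) = 7 + 6 = 13)
h(t) = -7 + 13*t**2 (h(t) = -7 + (t*t)*13 = -7 + t**2*13 = -7 + 13*t**2)
W(V, g) = -9 - 4*g (W(V, g) = g*(-4) + (-5 - 4) = -4*g - 9 = -9 - 4*g)
y(S, b) = 6*b (y(S, b) = (-6*(-9 - 4*(-2)))*b = (-6*(-9 + 8))*b = (-6*(-1))*b = 6*b)
y(131, 25) + h(223) = 6*25 + (-7 + 13*223**2) = 150 + (-7 + 13*49729) = 150 + (-7 + 646477) = 150 + 646470 = 646620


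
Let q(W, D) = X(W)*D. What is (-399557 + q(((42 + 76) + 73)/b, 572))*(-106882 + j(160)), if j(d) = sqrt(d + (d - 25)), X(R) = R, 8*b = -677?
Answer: 29005007090610/677 - 271374105*sqrt(295)/677 ≈ 4.2837e+10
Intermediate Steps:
b = -677/8 (b = (1/8)*(-677) = -677/8 ≈ -84.625)
j(d) = sqrt(-25 + 2*d) (j(d) = sqrt(d + (-25 + d)) = sqrt(-25 + 2*d))
q(W, D) = D*W (q(W, D) = W*D = D*W)
(-399557 + q(((42 + 76) + 73)/b, 572))*(-106882 + j(160)) = (-399557 + 572*(((42 + 76) + 73)/(-677/8)))*(-106882 + sqrt(-25 + 2*160)) = (-399557 + 572*((118 + 73)*(-8/677)))*(-106882 + sqrt(-25 + 320)) = (-399557 + 572*(191*(-8/677)))*(-106882 + sqrt(295)) = (-399557 + 572*(-1528/677))*(-106882 + sqrt(295)) = (-399557 - 874016/677)*(-106882 + sqrt(295)) = -271374105*(-106882 + sqrt(295))/677 = 29005007090610/677 - 271374105*sqrt(295)/677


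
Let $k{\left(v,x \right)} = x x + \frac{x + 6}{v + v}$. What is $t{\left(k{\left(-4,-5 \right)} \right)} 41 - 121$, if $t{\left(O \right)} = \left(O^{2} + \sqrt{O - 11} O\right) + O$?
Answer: $\frac{1681169}{64} + \frac{8159 \sqrt{222}}{32} \approx 30067.0$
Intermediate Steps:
$k{\left(v,x \right)} = x^{2} + \frac{6 + x}{2 v}$
$t{\left(O \right)} = O + O^{2} + O \sqrt{-11 + O}$ ($t{\left(O \right)} = \left(O^{2} + \sqrt{-11 + O} O\right) + O = \left(O^{2} + O \sqrt{-11 + O}\right) + O = O + O^{2} + O \sqrt{-11 + O}$)
$t{\left(k{\left(-4,-5 \right)} \right)} 41 - 121 = \frac{3 + \frac{1}{2} \left(-5\right) - 4 \left(-5\right)^{2}}{-4} \left(1 + \frac{3 + \frac{1}{2} \left(-5\right) - 4 \left(-5\right)^{2}}{-4} + \sqrt{-11 + \frac{3 + \frac{1}{2} \left(-5\right) - 4 \left(-5\right)^{2}}{-4}}\right) 41 - 121 = - \frac{3 - \frac{5}{2} - 100}{4} \left(1 - \frac{3 - \frac{5}{2} - 100}{4} + \sqrt{-11 - \frac{3 - \frac{5}{2} - 100}{4}}\right) 41 - 121 = \left(- \frac{1}{4}\right) \left(- \frac{199}{2}\right) \left(1 - - \frac{199}{8} + \sqrt{-11 - - \frac{199}{8}}\right) 41 - 121 = \frac{199 \left(1 + \frac{199}{8} + \sqrt{-11 + \frac{199}{8}}\right)}{8} \cdot 41 - 121 = \frac{199 \left(1 + \frac{199}{8} + \sqrt{\frac{111}{8}}\right)}{8} \cdot 41 - 121 = \frac{199 \left(1 + \frac{199}{8} + \frac{\sqrt{222}}{4}\right)}{8} \cdot 41 - 121 = \frac{199 \left(\frac{207}{8} + \frac{\sqrt{222}}{4}\right)}{8} \cdot 41 - 121 = \left(\frac{41193}{64} + \frac{199 \sqrt{222}}{32}\right) 41 - 121 = \left(\frac{1688913}{64} + \frac{8159 \sqrt{222}}{32}\right) - 121 = \frac{1681169}{64} + \frac{8159 \sqrt{222}}{32}$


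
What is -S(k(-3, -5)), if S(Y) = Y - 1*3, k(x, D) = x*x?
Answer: -6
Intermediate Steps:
k(x, D) = x**2
S(Y) = -3 + Y (S(Y) = Y - 3 = -3 + Y)
-S(k(-3, -5)) = -(-3 + (-3)**2) = -(-3 + 9) = -1*6 = -6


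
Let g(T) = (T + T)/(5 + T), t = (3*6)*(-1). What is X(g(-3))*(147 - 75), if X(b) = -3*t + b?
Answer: 3672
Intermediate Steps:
t = -18 (t = 18*(-1) = -18)
g(T) = 2*T/(5 + T) (g(T) = (2*T)/(5 + T) = 2*T/(5 + T))
X(b) = 54 + b (X(b) = -3*(-18) + b = 54 + b)
X(g(-3))*(147 - 75) = (54 + 2*(-3)/(5 - 3))*(147 - 75) = (54 + 2*(-3)/2)*72 = (54 + 2*(-3)*(½))*72 = (54 - 3)*72 = 51*72 = 3672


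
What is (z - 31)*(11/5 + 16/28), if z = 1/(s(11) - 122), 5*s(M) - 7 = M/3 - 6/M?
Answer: -59542577/692860 ≈ -85.937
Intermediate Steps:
s(M) = 7/5 - 6/(5*M) + M/15 (s(M) = 7/5 + (M/3 - 6/M)/5 = 7/5 + (-6/M + M/3)/5 = 7/5 + (-6/(5*M) + M/15) = 7/5 - 6/(5*M) + M/15)
z = -165/19796 (z = 1/((1/15)*(-18 + 11*(21 + 11))/11 - 122) = 1/((1/15)*(1/11)*(-18 + 11*32) - 122) = 1/((1/15)*(1/11)*(-18 + 352) - 122) = 1/((1/15)*(1/11)*334 - 122) = 1/(334/165 - 122) = 1/(-19796/165) = -165/19796 ≈ -0.0083350)
(z - 31)*(11/5 + 16/28) = (-165/19796 - 31)*(11/5 + 16/28) = -613841*(11*(⅕) + 16*(1/28))/19796 = -613841*(11/5 + 4/7)/19796 = -613841/19796*97/35 = -59542577/692860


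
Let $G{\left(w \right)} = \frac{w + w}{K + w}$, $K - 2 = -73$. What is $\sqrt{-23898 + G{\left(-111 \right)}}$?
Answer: $\frac{27 i \sqrt{271453}}{91} \approx 154.59 i$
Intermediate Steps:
$K = -71$ ($K = 2 - 73 = -71$)
$G{\left(w \right)} = \frac{2 w}{-71 + w}$ ($G{\left(w \right)} = \frac{w + w}{-71 + w} = \frac{2 w}{-71 + w}$)
$\sqrt{-23898 + G{\left(-111 \right)}} = \sqrt{-23898 + 2 \left(-111\right) \frac{1}{-71 - 111}} = \sqrt{-23898 + 2 \left(-111\right) \frac{1}{-182}} = \sqrt{-23898 + 2 \left(-111\right) \left(- \frac{1}{182}\right)} = \sqrt{-23898 + \frac{111}{91}} = \sqrt{- \frac{2174607}{91}} = \frac{27 i \sqrt{271453}}{91}$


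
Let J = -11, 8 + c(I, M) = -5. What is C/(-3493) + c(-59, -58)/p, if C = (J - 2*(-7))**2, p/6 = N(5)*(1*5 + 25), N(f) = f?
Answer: -53509/3143700 ≈ -0.017021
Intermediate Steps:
c(I, M) = -13 (c(I, M) = -8 - 5 = -13)
p = 900 (p = 6*(5*(1*5 + 25)) = 6*(5*(5 + 25)) = 6*(5*30) = 6*150 = 900)
C = 9 (C = (-11 - 2*(-7))**2 = (-11 + 14)**2 = 3**2 = 9)
C/(-3493) + c(-59, -58)/p = 9/(-3493) - 13/900 = 9*(-1/3493) - 13*1/900 = -9/3493 - 13/900 = -53509/3143700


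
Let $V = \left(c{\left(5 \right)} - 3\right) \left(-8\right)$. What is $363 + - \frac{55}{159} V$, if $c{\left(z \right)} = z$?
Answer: $\frac{58597}{159} \approx 368.53$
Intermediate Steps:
$V = -16$ ($V = \left(5 - 3\right) \left(-8\right) = 2 \left(-8\right) = -16$)
$363 + - \frac{55}{159} V = 363 + - \frac{55}{159} \left(-16\right) = 363 + \left(-55\right) \frac{1}{159} \left(-16\right) = 363 - - \frac{880}{159} = 363 + \frac{880}{159} = \frac{58597}{159}$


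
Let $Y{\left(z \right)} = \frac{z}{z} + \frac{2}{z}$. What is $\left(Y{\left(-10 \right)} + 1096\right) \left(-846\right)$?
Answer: $- \frac{4639464}{5} \approx -9.2789 \cdot 10^{5}$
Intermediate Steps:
$Y{\left(z \right)} = 1 + \frac{2}{z}$
$\left(Y{\left(-10 \right)} + 1096\right) \left(-846\right) = \left(\frac{2 - 10}{-10} + 1096\right) \left(-846\right) = \left(\left(- \frac{1}{10}\right) \left(-8\right) + 1096\right) \left(-846\right) = \left(\frac{4}{5} + 1096\right) \left(-846\right) = \frac{5484}{5} \left(-846\right) = - \frac{4639464}{5}$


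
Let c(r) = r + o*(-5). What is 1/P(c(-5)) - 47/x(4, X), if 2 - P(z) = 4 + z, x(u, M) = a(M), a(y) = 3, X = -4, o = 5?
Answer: -1313/84 ≈ -15.631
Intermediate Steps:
x(u, M) = 3
c(r) = -25 + r (c(r) = r + 5*(-5) = r - 25 = -25 + r)
P(z) = -2 - z (P(z) = 2 - (4 + z) = 2 + (-4 - z) = -2 - z)
1/P(c(-5)) - 47/x(4, X) = 1/(-2 - (-25 - 5)) - 47/3 = 1/(-2 - 1*(-30)) + (⅓)*(-47) = 1/(-2 + 30) - 47/3 = 1/28 - 47/3 = -1313/84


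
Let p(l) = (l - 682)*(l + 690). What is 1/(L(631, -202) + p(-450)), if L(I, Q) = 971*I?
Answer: 1/341021 ≈ 2.9324e-6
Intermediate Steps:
p(l) = (-682 + l)*(690 + l)
1/(L(631, -202) + p(-450)) = 1/(971*631 + (-470580 + (-450)**2 + 8*(-450))) = 1/(612701 + (-470580 + 202500 - 3600)) = 1/(612701 - 271680) = 1/341021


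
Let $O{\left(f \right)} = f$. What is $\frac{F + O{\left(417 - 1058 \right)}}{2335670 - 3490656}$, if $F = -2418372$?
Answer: $\frac{2419013}{1154986} \approx 2.0944$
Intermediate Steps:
$\frac{F + O{\left(417 - 1058 \right)}}{2335670 - 3490656} = \frac{-2418372 + \left(417 - 1058\right)}{2335670 - 3490656} = \frac{-2418372 + \left(417 - 1058\right)}{-1154986} = \left(-2418372 - 641\right) \left(- \frac{1}{1154986}\right) = \left(-2419013\right) \left(- \frac{1}{1154986}\right) = \frac{2419013}{1154986}$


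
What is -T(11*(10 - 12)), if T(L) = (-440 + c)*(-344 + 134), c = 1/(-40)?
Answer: -369621/4 ≈ -92405.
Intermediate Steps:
c = -1/40 ≈ -0.025000
T(L) = 369621/4 (T(L) = (-440 - 1/40)*(-344 + 134) = -17601/40*(-210) = 369621/4)
-T(11*(10 - 12)) = -1*369621/4 = -369621/4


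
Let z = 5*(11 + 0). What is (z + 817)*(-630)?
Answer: -549360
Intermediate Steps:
z = 55 (z = 5*11 = 55)
(z + 817)*(-630) = (55 + 817)*(-630) = 872*(-630) = -549360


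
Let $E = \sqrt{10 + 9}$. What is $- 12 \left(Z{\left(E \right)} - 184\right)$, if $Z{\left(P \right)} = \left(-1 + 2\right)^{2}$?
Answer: $2196$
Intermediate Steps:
$E = \sqrt{19} \approx 4.3589$
$Z{\left(P \right)} = 1$ ($Z{\left(P \right)} = 1^{2} = 1$)
$- 12 \left(Z{\left(E \right)} - 184\right) = - 12 \left(1 - 184\right) = \left(-12\right) \left(-183\right) = 2196$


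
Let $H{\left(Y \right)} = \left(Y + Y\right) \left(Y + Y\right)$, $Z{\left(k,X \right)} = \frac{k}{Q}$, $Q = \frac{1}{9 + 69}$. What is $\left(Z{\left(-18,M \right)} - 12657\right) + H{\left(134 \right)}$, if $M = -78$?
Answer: $57763$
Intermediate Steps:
$Q = \frac{1}{78} \approx 0.012821$
$Z{\left(k,X \right)} = 78 k$ ($Z{\left(k,X \right)} = k \frac{1}{\frac{1}{78}} = k 78 = 78 k$)
$H{\left(Y \right)} = 4 Y^{2}$ ($H{\left(Y \right)} = 2 Y 2 Y = 4 Y^{2}$)
$\left(Z{\left(-18,M \right)} - 12657\right) + H{\left(134 \right)} = \left(78 \left(-18\right) - 12657\right) + 4 \cdot 134^{2} = \left(-1404 - 12657\right) + 4 \cdot 17956 = -14061 + 71824 = 57763$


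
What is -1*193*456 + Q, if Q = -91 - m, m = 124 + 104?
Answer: -88327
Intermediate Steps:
m = 228
Q = -319 (Q = -91 - 1*228 = -91 - 228 = -319)
-1*193*456 + Q = -1*193*456 - 319 = -193*456 - 319 = -88008 - 319 = -88327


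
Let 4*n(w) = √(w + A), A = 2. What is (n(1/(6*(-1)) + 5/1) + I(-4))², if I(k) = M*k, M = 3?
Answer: 13865/96 - √246 ≈ 128.74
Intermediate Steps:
n(w) = √(2 + w)/4 (n(w) = √(w + 2)/4 = √(2 + w)/4)
I(k) = 3*k
(n(1/(6*(-1)) + 5/1) + I(-4))² = (√(2 + (1/(6*(-1)) + 5/1))/4 + 3*(-4))² = (√(2 + ((⅙)*(-1) + 5*1))/4 - 12)² = (√(2 + (-⅙ + 5))/4 - 12)² = (√(2 + 29/6)/4 - 12)² = (√(41/6)/4 - 12)² = ((√246/6)/4 - 12)² = (√246/24 - 12)² = (-12 + √246/24)²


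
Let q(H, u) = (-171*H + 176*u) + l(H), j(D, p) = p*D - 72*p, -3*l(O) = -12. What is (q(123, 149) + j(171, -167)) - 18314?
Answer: -29652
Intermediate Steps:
l(O) = 4 (l(O) = -1/3*(-12) = 4)
j(D, p) = -72*p + D*p (j(D, p) = D*p - 72*p = -72*p + D*p)
q(H, u) = 4 - 171*H + 176*u (q(H, u) = (-171*H + 176*u) + 4 = 4 - 171*H + 176*u)
(q(123, 149) + j(171, -167)) - 18314 = ((4 - 171*123 + 176*149) - 167*(-72 + 171)) - 18314 = ((4 - 21033 + 26224) - 167*99) - 18314 = (5195 - 16533) - 18314 = -11338 - 18314 = -29652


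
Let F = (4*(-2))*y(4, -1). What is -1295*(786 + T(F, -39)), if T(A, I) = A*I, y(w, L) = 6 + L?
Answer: -3038070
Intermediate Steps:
F = -40 (F = (4*(-2))*(6 - 1) = -8*5 = -40)
-1295*(786 + T(F, -39)) = -1295*(786 - 40*(-39)) = -1295*(786 + 1560) = -1295*2346 = -3038070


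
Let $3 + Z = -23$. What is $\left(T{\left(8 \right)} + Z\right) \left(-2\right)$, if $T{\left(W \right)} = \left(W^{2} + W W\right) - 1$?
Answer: $-202$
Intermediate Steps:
$Z = -26$ ($Z = -3 - 23 = -26$)
$T{\left(W \right)} = -1 + 2 W^{2}$ ($T{\left(W \right)} = \left(W^{2} + W^{2}\right) - 1 = 2 W^{2} - 1 = -1 + 2 W^{2}$)
$\left(T{\left(8 \right)} + Z\right) \left(-2\right) = \left(\left(-1 + 2 \cdot 8^{2}\right) - 26\right) \left(-2\right) = \left(\left(-1 + 2 \cdot 64\right) - 26\right) \left(-2\right) = \left(\left(-1 + 128\right) - 26\right) \left(-2\right) = \left(127 - 26\right) \left(-2\right) = 101 \left(-2\right) = -202$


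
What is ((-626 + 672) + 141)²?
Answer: 34969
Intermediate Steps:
((-626 + 672) + 141)² = (46 + 141)² = 187² = 34969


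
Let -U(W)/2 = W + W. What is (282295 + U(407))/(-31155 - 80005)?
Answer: -280667/111160 ≈ -2.5249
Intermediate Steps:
U(W) = -4*W (U(W) = -2*(W + W) = -4*W)
(282295 + U(407))/(-31155 - 80005) = (282295 - 4*407)/(-31155 - 80005) = (282295 - 1628)/(-111160) = 280667*(-1/111160) = -280667/111160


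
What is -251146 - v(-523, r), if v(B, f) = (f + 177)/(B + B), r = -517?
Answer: -131349528/523 ≈ -2.5115e+5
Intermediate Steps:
v(B, f) = (177 + f)/(2*B) (v(B, f) = (177 + f)/((2*B)) = (177 + f)*(1/(2*B)) = (177 + f)/(2*B))
-251146 - v(-523, r) = -251146 - (177 - 517)/(2*(-523)) = -251146 - (-1)*(-340)/(2*523) = -251146 - 1*170/523 = -251146 - 170/523 = -131349528/523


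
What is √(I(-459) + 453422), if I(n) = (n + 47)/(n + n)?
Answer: 2*√2653541526/153 ≈ 673.37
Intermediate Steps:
I(n) = (47 + n)/(2*n) (I(n) = (47 + n)/((2*n)) = (47 + n)*(1/(2*n)) = (47 + n)/(2*n))
√(I(-459) + 453422) = √((½)*(47 - 459)/(-459) + 453422) = √((½)*(-1/459)*(-412) + 453422) = √(206/459 + 453422) = √(208120904/459) = 2*√2653541526/153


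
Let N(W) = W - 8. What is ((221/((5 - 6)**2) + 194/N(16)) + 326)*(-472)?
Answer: -269630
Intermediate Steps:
N(W) = -8 + W
((221/((5 - 6)**2) + 194/N(16)) + 326)*(-472) = ((221/((5 - 6)**2) + 194/(-8 + 16)) + 326)*(-472) = ((221/((-1)**2) + 194/8) + 326)*(-472) = ((221/1 + 194*(1/8)) + 326)*(-472) = ((221*1 + 97/4) + 326)*(-472) = ((221 + 97/4) + 326)*(-472) = (981/4 + 326)*(-472) = (2285/4)*(-472) = -269630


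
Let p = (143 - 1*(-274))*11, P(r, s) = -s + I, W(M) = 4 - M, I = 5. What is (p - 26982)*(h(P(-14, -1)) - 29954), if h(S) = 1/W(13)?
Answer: 2012466955/3 ≈ 6.7082e+8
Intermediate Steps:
P(r, s) = 5 - s (P(r, s) = -s + 5 = 5 - s)
p = 4587 (p = (143 + 274)*11 = 417*11 = 4587)
h(S) = -⅑ (h(S) = 1/(4 - 1*13) = 1/(4 - 13) = 1/(-9) = -⅑)
(p - 26982)*(h(P(-14, -1)) - 29954) = (4587 - 26982)*(-⅑ - 29954) = -22395*(-269587/9) = 2012466955/3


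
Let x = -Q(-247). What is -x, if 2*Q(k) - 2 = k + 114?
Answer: -131/2 ≈ -65.500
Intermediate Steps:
Q(k) = 58 + k/2 (Q(k) = 1 + (k + 114)/2 = 1 + (114 + k)/2 = 1 + (57 + k/2) = 58 + k/2)
x = 131/2 (x = -(58 + (1/2)*(-247)) = -(58 - 247/2) = -1*(-131/2) = 131/2 ≈ 65.500)
-x = -1*131/2 = -131/2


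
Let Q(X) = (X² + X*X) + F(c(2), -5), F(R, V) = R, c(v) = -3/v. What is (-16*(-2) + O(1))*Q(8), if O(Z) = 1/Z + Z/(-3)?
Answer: 12397/3 ≈ 4132.3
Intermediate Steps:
O(Z) = 1/Z - Z/3 (O(Z) = 1/Z + Z*(-⅓) = 1/Z - Z/3)
Q(X) = -3/2 + 2*X² (Q(X) = (X² + X*X) - 3/2 = (X² + X²) - 3*½ = 2*X² - 3/2 = -3/2 + 2*X²)
(-16*(-2) + O(1))*Q(8) = (-16*(-2) + (1/1 - ⅓*1))*(-3/2 + 2*8²) = (32 + (1 - ⅓))*(-3/2 + 2*64) = (32 + ⅔)*(-3/2 + 128) = (98/3)*(253/2) = 12397/3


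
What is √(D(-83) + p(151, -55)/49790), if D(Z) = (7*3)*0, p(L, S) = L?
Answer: √7518290/49790 ≈ 0.055070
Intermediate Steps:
D(Z) = 0 (D(Z) = 21*0 = 0)
√(D(-83) + p(151, -55)/49790) = √(0 + 151/49790) = √(151/49790) = √7518290/49790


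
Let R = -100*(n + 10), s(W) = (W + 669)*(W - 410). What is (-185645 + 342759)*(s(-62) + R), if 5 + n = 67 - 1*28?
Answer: -45705091056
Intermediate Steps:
n = 34 (n = -5 + (67 - 1*28) = -5 + (67 - 28) = -5 + 39 = 34)
s(W) = (-410 + W)*(669 + W) (s(W) = (669 + W)*(-410 + W) = (-410 + W)*(669 + W))
R = -4400 (R = -100*(34 + 10) = -100*44 = -4400)
(-185645 + 342759)*(s(-62) + R) = (-185645 + 342759)*((-274290 + (-62)² + 259*(-62)) - 4400) = 157114*((-274290 + 3844 - 16058) - 4400) = 157114*(-286504 - 4400) = 157114*(-290904) = -45705091056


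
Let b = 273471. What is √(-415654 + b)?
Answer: I*√142183 ≈ 377.07*I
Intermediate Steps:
√(-415654 + b) = √(-415654 + 273471) = √(-142183) = I*√142183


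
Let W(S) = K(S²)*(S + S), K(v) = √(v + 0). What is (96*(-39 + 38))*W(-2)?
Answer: 768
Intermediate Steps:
K(v) = √v
W(S) = 2*S*√(S²) (W(S) = √(S²)*(S + S) = √(S²)*(2*S) = 2*S*√(S²))
(96*(-39 + 38))*W(-2) = (96*(-39 + 38))*(2*(-2)*√((-2)²)) = (96*(-1))*(2*(-2)*√4) = -192*(-2)*2 = -96*(-8) = 768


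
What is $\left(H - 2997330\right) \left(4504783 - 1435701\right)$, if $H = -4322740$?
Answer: $-22465895075740$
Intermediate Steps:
$\left(H - 2997330\right) \left(4504783 - 1435701\right) = \left(-4322740 - 2997330\right) \left(4504783 - 1435701\right) = \left(-7320070\right) 3069082 = -22465895075740$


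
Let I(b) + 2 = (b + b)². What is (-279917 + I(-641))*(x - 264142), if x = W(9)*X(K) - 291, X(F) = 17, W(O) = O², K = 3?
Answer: -358704476880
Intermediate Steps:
I(b) = -2 + 4*b² (I(b) = -2 + (b + b)² = -2 + (2*b)² = -2 + 4*b²)
x = 1086 (x = 9²*17 - 291 = 81*17 - 291 = 1377 - 291 = 1086)
(-279917 + I(-641))*(x - 264142) = (-279917 + (-2 + 4*(-641)²))*(1086 - 264142) = (-279917 + (-2 + 4*410881))*(-263056) = (-279917 + (-2 + 1643524))*(-263056) = (-279917 + 1643522)*(-263056) = 1363605*(-263056) = -358704476880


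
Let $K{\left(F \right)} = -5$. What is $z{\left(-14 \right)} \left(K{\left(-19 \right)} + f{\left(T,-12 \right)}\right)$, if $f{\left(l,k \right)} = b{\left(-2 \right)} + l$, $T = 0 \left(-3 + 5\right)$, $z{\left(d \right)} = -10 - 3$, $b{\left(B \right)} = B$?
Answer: $91$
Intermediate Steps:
$z{\left(d \right)} = -13$ ($z{\left(d \right)} = -10 - 3 = -13$)
$T = 0$ ($T = 0 \cdot 2 = 0$)
$f{\left(l,k \right)} = -2 + l$
$z{\left(-14 \right)} \left(K{\left(-19 \right)} + f{\left(T,-12 \right)}\right) = - 13 \left(-5 + \left(-2 + 0\right)\right) = - 13 \left(-5 - 2\right) = \left(-13\right) \left(-7\right) = 91$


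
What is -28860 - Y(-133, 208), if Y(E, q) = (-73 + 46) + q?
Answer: -29041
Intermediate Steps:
Y(E, q) = -27 + q
-28860 - Y(-133, 208) = -28860 - (-27 + 208) = -28860 - 1*181 = -28860 - 181 = -29041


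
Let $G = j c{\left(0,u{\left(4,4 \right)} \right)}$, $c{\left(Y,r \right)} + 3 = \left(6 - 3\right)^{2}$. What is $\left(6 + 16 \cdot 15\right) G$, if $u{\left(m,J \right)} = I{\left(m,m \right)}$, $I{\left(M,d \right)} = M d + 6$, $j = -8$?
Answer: $-11808$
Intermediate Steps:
$I{\left(M,d \right)} = 6 + M d$
$u{\left(m,J \right)} = 6 + m^{2}$ ($u{\left(m,J \right)} = 6 + m m = 6 + m^{2}$)
$c{\left(Y,r \right)} = 6$ ($c{\left(Y,r \right)} = -3 + \left(6 - 3\right)^{2} = -3 + 3^{2} = -3 + 9 = 6$)
$G = -48$ ($G = \left(-8\right) 6 = -48$)
$\left(6 + 16 \cdot 15\right) G = \left(6 + 16 \cdot 15\right) \left(-48\right) = \left(6 + 240\right) \left(-48\right) = 246 \left(-48\right) = -11808$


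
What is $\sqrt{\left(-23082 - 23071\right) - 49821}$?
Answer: $i \sqrt{95974} \approx 309.8 i$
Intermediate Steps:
$\sqrt{\left(-23082 - 23071\right) - 49821} = \sqrt{-46153 - 49821} = \sqrt{-95974} = i \sqrt{95974}$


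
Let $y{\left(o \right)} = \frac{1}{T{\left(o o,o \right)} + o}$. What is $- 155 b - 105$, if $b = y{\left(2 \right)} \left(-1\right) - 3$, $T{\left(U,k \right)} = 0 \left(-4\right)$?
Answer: $\frac{875}{2} \approx 437.5$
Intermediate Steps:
$T{\left(U,k \right)} = 0$
$y{\left(o \right)} = \frac{1}{o}$ ($y{\left(o \right)} = \frac{1}{0 + o} = \frac{1}{o}$)
$b = - \frac{7}{2}$ ($b = \frac{1}{2} \left(-1\right) - 3 = - \frac{1}{2} - 3 = - \frac{7}{2} \approx -3.5$)
$- 155 b - 105 = \left(-155\right) \left(- \frac{7}{2}\right) - 105 = \frac{1085}{2} - 105 = \frac{875}{2}$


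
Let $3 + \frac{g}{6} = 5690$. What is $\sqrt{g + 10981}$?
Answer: $\sqrt{45103} \approx 212.37$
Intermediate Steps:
$g = 34122$ ($g = -18 + 6 \cdot 5690 = -18 + 34140 = 34122$)
$\sqrt{g + 10981} = \sqrt{34122 + 10981} = \sqrt{45103}$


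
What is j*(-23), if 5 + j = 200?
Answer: -4485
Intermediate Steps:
j = 195 (j = -5 + 200 = 195)
j*(-23) = 195*(-23) = -4485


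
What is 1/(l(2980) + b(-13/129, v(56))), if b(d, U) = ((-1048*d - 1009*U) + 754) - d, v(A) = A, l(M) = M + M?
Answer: -129/6409273 ≈ -2.0127e-5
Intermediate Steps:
l(M) = 2*M
b(d, U) = 754 - 1049*d - 1009*U (b(d, U) = (754 - 1048*d - 1009*U) - d = 754 - 1049*d - 1009*U)
1/(l(2980) + b(-13/129, v(56))) = 1/(2*2980 + (754 - (-13637)/129 - 1009*56)) = 1/(5960 + (754 - (-13637)/129 - 56504)) = 1/(5960 + (754 - 1049*(-13/129) - 56504)) = 1/(5960 + (754 + 13637/129 - 56504)) = 1/(5960 - 7178113/129) = 1/(-6409273/129) = -129/6409273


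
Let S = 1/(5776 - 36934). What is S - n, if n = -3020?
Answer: 94097159/31158 ≈ 3020.0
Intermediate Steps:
S = -1/31158 (S = 1/(-31158) = -1/31158 ≈ -3.2094e-5)
S - n = -1/31158 - 1*(-3020) = -1/31158 + 3020 = 94097159/31158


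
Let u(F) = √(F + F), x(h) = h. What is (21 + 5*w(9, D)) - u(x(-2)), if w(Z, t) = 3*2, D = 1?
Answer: 51 - 2*I ≈ 51.0 - 2.0*I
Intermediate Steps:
w(Z, t) = 6
u(F) = √2*√F (u(F) = √(2*F) = √2*√F)
(21 + 5*w(9, D)) - u(x(-2)) = (21 + 5*6) - √2*√(-2) = (21 + 30) - √2*I*√2 = 51 - 2*I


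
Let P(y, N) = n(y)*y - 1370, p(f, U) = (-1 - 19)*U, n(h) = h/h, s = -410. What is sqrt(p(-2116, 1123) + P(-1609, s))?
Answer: I*sqrt(25439) ≈ 159.5*I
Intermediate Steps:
n(h) = 1
p(f, U) = -20*U
P(y, N) = -1370 + y (P(y, N) = 1*y - 1370 = y - 1370 = -1370 + y)
sqrt(p(-2116, 1123) + P(-1609, s)) = sqrt(-20*1123 + (-1370 - 1609)) = sqrt(-22460 - 2979) = sqrt(-25439) = I*sqrt(25439)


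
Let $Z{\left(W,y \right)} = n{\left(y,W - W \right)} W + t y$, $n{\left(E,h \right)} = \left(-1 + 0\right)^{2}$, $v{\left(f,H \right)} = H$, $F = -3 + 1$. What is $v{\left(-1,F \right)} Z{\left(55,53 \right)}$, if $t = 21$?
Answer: $-2336$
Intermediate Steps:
$F = -2$
$n{\left(E,h \right)} = 1$ ($n{\left(E,h \right)} = \left(-1\right)^{2} = 1$)
$Z{\left(W,y \right)} = W + 21 y$ ($Z{\left(W,y \right)} = 1 W + 21 y = W + 21 y$)
$v{\left(-1,F \right)} Z{\left(55,53 \right)} = - 2 \left(55 + 21 \cdot 53\right) = - 2 \left(55 + 1113\right) = \left(-2\right) 1168 = -2336$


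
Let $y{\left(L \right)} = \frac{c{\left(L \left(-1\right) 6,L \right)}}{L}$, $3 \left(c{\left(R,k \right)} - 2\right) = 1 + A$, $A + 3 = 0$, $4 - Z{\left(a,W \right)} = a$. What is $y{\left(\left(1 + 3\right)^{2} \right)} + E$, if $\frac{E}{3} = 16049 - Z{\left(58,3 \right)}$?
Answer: $\frac{579709}{12} \approx 48309.0$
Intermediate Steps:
$Z{\left(a,W \right)} = 4 - a$
$A = -3$ ($A = -3 + 0 = -3$)
$c{\left(R,k \right)} = \frac{4}{3}$ ($c{\left(R,k \right)} = 2 + \frac{1 - 3}{3} = 2 + \frac{1}{3} \left(-2\right) = 2 - \frac{2}{3} = \frac{4}{3}$)
$y{\left(L \right)} = \frac{4}{3 L}$
$E = 48309$ ($E = 3 \left(16049 - \left(4 - 58\right)\right) = 3 \left(16049 - -54\right) = 3 \left(16049 + 54\right) = 3 \cdot 16103 = 48309$)
$y{\left(\left(1 + 3\right)^{2} \right)} + E = \frac{4}{3 \left(1 + 3\right)^{2}} + 48309 = \frac{4}{3 \cdot 4^{2}} + 48309 = \frac{4}{3 \cdot 16} + 48309 = \frac{4}{3} \cdot \frac{1}{16} + 48309 = \frac{1}{12} + 48309 = \frac{579709}{12}$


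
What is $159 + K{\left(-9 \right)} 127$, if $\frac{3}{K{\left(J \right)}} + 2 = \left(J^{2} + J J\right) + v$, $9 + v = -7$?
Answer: $\frac{7759}{48} \approx 161.65$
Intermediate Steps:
$v = -16$ ($v = -9 - 7 = -16$)
$K{\left(J \right)} = \frac{3}{-18 + 2 J^{2}}$ ($K{\left(J \right)} = \frac{3}{-2 - \left(16 - J^{2} - J J\right)} = \frac{3}{-2 + \left(\left(J^{2} + J^{2}\right) - 16\right)} = \frac{3}{-2 + \left(2 J^{2} - 16\right)} = \frac{3}{-2 + \left(-16 + 2 J^{2}\right)} = \frac{3}{-18 + 2 J^{2}}$)
$159 + K{\left(-9 \right)} 127 = 159 + \frac{3}{2 \left(-9 + \left(-9\right)^{2}\right)} 127 = 159 + \frac{3}{2 \left(-9 + 81\right)} 127 = 159 + \frac{3}{2 \cdot 72} \cdot 127 = 159 + \frac{3}{2} \cdot \frac{1}{72} \cdot 127 = 159 + \frac{1}{48} \cdot 127 = 159 + \frac{127}{48} = \frac{7759}{48}$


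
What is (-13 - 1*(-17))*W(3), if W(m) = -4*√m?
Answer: -16*√3 ≈ -27.713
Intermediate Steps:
(-13 - 1*(-17))*W(3) = (-13 - 1*(-17))*(-4*√3) = (-13 + 17)*(-4*√3) = 4*(-4*√3) = -16*√3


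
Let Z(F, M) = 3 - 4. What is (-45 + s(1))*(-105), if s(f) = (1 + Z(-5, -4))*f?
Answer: 4725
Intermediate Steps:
Z(F, M) = -1
s(f) = 0 (s(f) = (1 - 1)*f = 0*f = 0)
(-45 + s(1))*(-105) = (-45 + 0)*(-105) = -45*(-105) = 4725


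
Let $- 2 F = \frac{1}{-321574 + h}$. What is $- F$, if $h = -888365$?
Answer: $- \frac{1}{2419878} \approx -4.1324 \cdot 10^{-7}$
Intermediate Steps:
$F = \frac{1}{2419878}$ ($F = - \frac{1}{2 \left(-321574 - 888365\right)} = - \frac{1}{2 \left(-1209939\right)} = \left(- \frac{1}{2}\right) \left(- \frac{1}{1209939}\right) = \frac{1}{2419878} \approx 4.1324 \cdot 10^{-7}$)
$- F = \left(-1\right) \frac{1}{2419878} = - \frac{1}{2419878}$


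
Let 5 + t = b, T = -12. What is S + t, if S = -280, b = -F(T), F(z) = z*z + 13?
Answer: -442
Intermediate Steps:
F(z) = 13 + z**2 (F(z) = z**2 + 13 = 13 + z**2)
b = -157 (b = -(13 + (-12)**2) = -(13 + 144) = -1*157 = -157)
t = -162 (t = -5 - 157 = -162)
S + t = -280 - 162 = -442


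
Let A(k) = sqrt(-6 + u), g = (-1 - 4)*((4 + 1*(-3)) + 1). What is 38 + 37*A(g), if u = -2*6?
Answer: 38 + 111*I*sqrt(2) ≈ 38.0 + 156.98*I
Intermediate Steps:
u = -12
g = -10 (g = -5*((4 - 3) + 1) = -5*(1 + 1) = -5*2 = -10)
A(k) = 3*I*sqrt(2) (A(k) = sqrt(-6 - 12) = sqrt(-18) = 3*I*sqrt(2))
38 + 37*A(g) = 38 + 37*(3*I*sqrt(2)) = 38 + 111*I*sqrt(2)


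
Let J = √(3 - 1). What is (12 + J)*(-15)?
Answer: -180 - 15*√2 ≈ -201.21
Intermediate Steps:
J = √2 ≈ 1.4142
(12 + J)*(-15) = (12 + √2)*(-15) = -180 - 15*√2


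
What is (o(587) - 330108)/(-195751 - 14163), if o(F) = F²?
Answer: -14461/209914 ≈ -0.068890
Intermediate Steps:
(o(587) - 330108)/(-195751 - 14163) = (587² - 330108)/(-195751 - 14163) = (344569 - 330108)/(-209914) = 14461*(-1/209914) = -14461/209914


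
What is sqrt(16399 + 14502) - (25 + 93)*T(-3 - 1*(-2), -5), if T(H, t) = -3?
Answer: 354 + sqrt(30901) ≈ 529.79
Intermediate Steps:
sqrt(16399 + 14502) - (25 + 93)*T(-3 - 1*(-2), -5) = sqrt(16399 + 14502) - (25 + 93)*(-3) = sqrt(30901) - 118*(-3) = sqrt(30901) - 1*(-354) = sqrt(30901) + 354 = 354 + sqrt(30901)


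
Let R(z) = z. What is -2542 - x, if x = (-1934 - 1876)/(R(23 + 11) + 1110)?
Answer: -1452119/572 ≈ -2538.7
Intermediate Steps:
x = -1905/572 (x = (-1934 - 1876)/((23 + 11) + 1110) = -3810/(34 + 1110) = -3810/1144 = -3810*1/1144 = -1905/572 ≈ -3.3304)
-2542 - x = -2542 - 1*(-1905/572) = -2542 + 1905/572 = -1452119/572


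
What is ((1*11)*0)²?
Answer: 0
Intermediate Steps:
((1*11)*0)² = (11*0)² = 0² = 0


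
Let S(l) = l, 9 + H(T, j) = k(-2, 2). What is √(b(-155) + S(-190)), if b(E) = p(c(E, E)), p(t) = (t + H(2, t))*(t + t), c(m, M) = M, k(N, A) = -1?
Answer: 28*√65 ≈ 225.74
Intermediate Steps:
H(T, j) = -10 (H(T, j) = -9 - 1 = -10)
p(t) = 2*t*(-10 + t) (p(t) = (t - 10)*(t + t) = (-10 + t)*(2*t) = 2*t*(-10 + t))
b(E) = 2*E*(-10 + E)
√(b(-155) + S(-190)) = √(2*(-155)*(-10 - 155) - 190) = √(2*(-155)*(-165) - 190) = √(51150 - 190) = √50960 = 28*√65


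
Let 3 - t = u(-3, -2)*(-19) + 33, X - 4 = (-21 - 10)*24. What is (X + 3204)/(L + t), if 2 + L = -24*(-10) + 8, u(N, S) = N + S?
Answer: 224/11 ≈ 20.364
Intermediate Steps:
X = -740 (X = 4 + (-21 - 10)*24 = 4 - 31*24 = 4 - 744 = -740)
L = 246 (L = -2 + (-24*(-10) + 8) = -2 + (240 + 8) = -2 + 248 = 246)
t = -125 (t = 3 - ((-3 - 2)*(-19) + 33) = 3 - (-5*(-19) + 33) = 3 - (95 + 33) = 3 - 1*128 = 3 - 128 = -125)
(X + 3204)/(L + t) = (-740 + 3204)/(246 - 125) = 2464/121 = 2464*(1/121) = 224/11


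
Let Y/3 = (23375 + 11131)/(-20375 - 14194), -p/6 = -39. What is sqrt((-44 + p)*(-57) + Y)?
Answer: 2*I*sqrt(39955553103)/3841 ≈ 104.08*I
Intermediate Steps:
p = 234 (p = -6*(-39) = 234)
Y = -11502/3841 (Y = 3*((23375 + 11131)/(-20375 - 14194)) = 3*(34506/(-34569)) = 3*(34506*(-1/34569)) = 3*(-3834/3841) = -11502/3841 ≈ -2.9945)
sqrt((-44 + p)*(-57) + Y) = sqrt((-44 + 234)*(-57) - 11502/3841) = sqrt(190*(-57) - 11502/3841) = sqrt(-10830 - 11502/3841) = sqrt(-41609532/3841) = 2*I*sqrt(39955553103)/3841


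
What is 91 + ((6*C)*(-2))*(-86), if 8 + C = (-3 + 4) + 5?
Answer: -1973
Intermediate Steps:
C = -2 (C = -8 + ((-3 + 4) + 5) = -8 + (1 + 5) = -8 + 6 = -2)
91 + ((6*C)*(-2))*(-86) = 91 + ((6*(-2))*(-2))*(-86) = 91 - 12*(-2)*(-86) = 91 + 24*(-86) = 91 - 2064 = -1973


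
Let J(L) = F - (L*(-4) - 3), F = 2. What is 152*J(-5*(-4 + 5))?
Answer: -2280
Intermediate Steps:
J(L) = 5 + 4*L (J(L) = 2 - (L*(-4) - 3) = 2 - (-4*L - 3) = 2 - (-3 - 4*L) = 2 + (3 + 4*L) = 5 + 4*L)
152*J(-5*(-4 + 5)) = 152*(5 + 4*(-5*(-4 + 5))) = 152*(5 + 4*(-5*1)) = 152*(5 + 4*(-5)) = 152*(5 - 20) = 152*(-15) = -2280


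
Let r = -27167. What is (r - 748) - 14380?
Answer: -42295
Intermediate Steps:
(r - 748) - 14380 = (-27167 - 748) - 14380 = -27915 - 14380 = -42295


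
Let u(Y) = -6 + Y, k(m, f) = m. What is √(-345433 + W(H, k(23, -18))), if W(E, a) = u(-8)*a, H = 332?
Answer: I*√345755 ≈ 588.01*I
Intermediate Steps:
W(E, a) = -14*a (W(E, a) = (-6 - 8)*a = -14*a)
√(-345433 + W(H, k(23, -18))) = √(-345433 - 14*23) = √(-345433 - 322) = √(-345755) = I*√345755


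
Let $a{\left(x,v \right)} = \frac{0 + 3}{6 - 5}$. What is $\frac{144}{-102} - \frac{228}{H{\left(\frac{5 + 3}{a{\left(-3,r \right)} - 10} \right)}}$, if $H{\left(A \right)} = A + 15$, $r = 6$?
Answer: $- \frac{29460}{1649} \approx -17.865$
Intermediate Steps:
$a{\left(x,v \right)} = 3$ ($a{\left(x,v \right)} = \frac{3}{1} = 3 \cdot 1 = 3$)
$H{\left(A \right)} = 15 + A$
$\frac{144}{-102} - \frac{228}{H{\left(\frac{5 + 3}{a{\left(-3,r \right)} - 10} \right)}} = \frac{144}{-102} - \frac{228}{15 + \frac{5 + 3}{3 - 10}} = 144 \left(- \frac{1}{102}\right) - \frac{228}{15 + \frac{8}{-7}} = - \frac{24}{17} - \frac{228}{15 + 8 \left(- \frac{1}{7}\right)} = - \frac{24}{17} - \frac{228}{15 - \frac{8}{7}} = - \frac{24}{17} - \frac{228}{\frac{97}{7}} = - \frac{24}{17} - \frac{1596}{97} = - \frac{29460}{1649}$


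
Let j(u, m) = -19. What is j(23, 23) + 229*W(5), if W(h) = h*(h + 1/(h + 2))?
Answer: 41087/7 ≈ 5869.6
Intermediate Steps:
W(h) = h*(h + 1/(2 + h))
j(23, 23) + 229*W(5) = -19 + 229*(5*(1 + 5² + 2*5)/(2 + 5)) = -19 + 229*(5*(1 + 25 + 10)/7) = -19 + 229*(5*(⅐)*36) = -19 + 229*(180/7) = -19 + 41220/7 = 41087/7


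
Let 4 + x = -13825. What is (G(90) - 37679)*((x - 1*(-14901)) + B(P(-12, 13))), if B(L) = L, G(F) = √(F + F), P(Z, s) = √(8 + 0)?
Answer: -2*(536 + √2)*(37679 - 6*√5) ≈ -4.0484e+7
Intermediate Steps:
P(Z, s) = 2*√2 (P(Z, s) = √8 = 2*√2)
G(F) = √2*√F (G(F) = √(2*F) = √2*√F)
x = -13829 (x = -4 - 13825 = -13829)
(G(90) - 37679)*((x - 1*(-14901)) + B(P(-12, 13))) = (√2*√90 - 37679)*((-13829 - 1*(-14901)) + 2*√2) = (√2*(3*√10) - 37679)*((-13829 + 14901) + 2*√2) = (6*√5 - 37679)*(1072 + 2*√2) = (-37679 + 6*√5)*(1072 + 2*√2)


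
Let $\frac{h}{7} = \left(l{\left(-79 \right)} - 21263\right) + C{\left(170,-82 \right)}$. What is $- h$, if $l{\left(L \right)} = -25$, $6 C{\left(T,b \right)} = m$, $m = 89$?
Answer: $\frac{893473}{6} \approx 1.4891 \cdot 10^{5}$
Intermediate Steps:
$C{\left(T,b \right)} = \frac{89}{6}$ ($C{\left(T,b \right)} = \frac{1}{6} \cdot 89 = \frac{89}{6}$)
$h = - \frac{893473}{6}$ ($h = 7 \left(\left(-25 - 21263\right) + \frac{89}{6}\right) = 7 \left(-21288 + \frac{89}{6}\right) = 7 \left(- \frac{127639}{6}\right) = - \frac{893473}{6} \approx -1.4891 \cdot 10^{5}$)
$- h = \left(-1\right) \left(- \frac{893473}{6}\right) = \frac{893473}{6}$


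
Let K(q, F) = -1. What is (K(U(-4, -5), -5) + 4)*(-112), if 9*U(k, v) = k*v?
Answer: -336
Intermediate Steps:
U(k, v) = k*v/9 (U(k, v) = (k*v)/9 = k*v/9)
(K(U(-4, -5), -5) + 4)*(-112) = (-1 + 4)*(-112) = 3*(-112) = -336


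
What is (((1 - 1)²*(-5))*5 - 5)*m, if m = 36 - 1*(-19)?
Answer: -275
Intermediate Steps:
m = 55 (m = 36 + 19 = 55)
(((1 - 1)²*(-5))*5 - 5)*m = (((1 - 1)²*(-5))*5 - 5)*55 = ((0²*(-5))*5 - 5)*55 = ((0*(-5))*5 - 5)*55 = (0*5 - 5)*55 = (0 - 5)*55 = -5*55 = -275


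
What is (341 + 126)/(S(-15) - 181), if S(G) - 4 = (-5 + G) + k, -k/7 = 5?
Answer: -467/232 ≈ -2.0129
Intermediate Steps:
k = -35 (k = -7*5 = -35)
S(G) = -36 + G (S(G) = 4 + ((-5 + G) - 35) = 4 + (-40 + G) = -36 + G)
(341 + 126)/(S(-15) - 181) = (341 + 126)/((-36 - 15) - 181) = 467/(-51 - 181) = 467/(-232) = 467*(-1/232) = -467/232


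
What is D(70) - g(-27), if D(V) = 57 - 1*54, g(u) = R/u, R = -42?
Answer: 13/9 ≈ 1.4444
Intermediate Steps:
g(u) = -42/u
D(V) = 3 (D(V) = 57 - 54 = 3)
D(70) - g(-27) = 3 - (-42)/(-27) = 3 - (-42)*(-1)/27 = 3 - 1*14/9 = 3 - 14/9 = 13/9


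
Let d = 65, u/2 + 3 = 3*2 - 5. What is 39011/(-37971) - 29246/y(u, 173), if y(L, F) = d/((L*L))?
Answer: -17770533571/2468115 ≈ -7200.0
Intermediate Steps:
u = -4 (u = -6 + 2*(3*2 - 5) = -6 + 2*(6 - 5) = -6 + 2*1 = -6 + 2 = -4)
y(L, F) = 65/L² (y(L, F) = 65/((L*L)) = 65/(L²) = 65/L²)
39011/(-37971) - 29246/y(u, 173) = 39011/(-37971) - 29246/(65/(-4)²) = 39011*(-1/37971) - 29246/(65*(1/16)) = -39011/37971 - 29246/65/16 = -39011/37971 - 29246*16/65 = -39011/37971 - 467936/65 = -17770533571/2468115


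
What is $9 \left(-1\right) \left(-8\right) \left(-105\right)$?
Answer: $-7560$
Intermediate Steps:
$9 \left(-1\right) \left(-8\right) \left(-105\right) = \left(-9\right) \left(-8\right) \left(-105\right) = 72 \left(-105\right) = -7560$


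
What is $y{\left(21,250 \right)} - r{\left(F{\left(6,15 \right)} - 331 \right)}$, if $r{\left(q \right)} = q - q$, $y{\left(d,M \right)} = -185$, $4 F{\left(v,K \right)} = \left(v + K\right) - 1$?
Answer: $-185$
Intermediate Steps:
$F{\left(v,K \right)} = - \frac{1}{4} + \frac{K}{4} + \frac{v}{4}$ ($F{\left(v,K \right)} = \frac{\left(v + K\right) - 1}{4} = \frac{\left(K + v\right) - 1}{4} = \frac{-1 + K + v}{4} = - \frac{1}{4} + \frac{K}{4} + \frac{v}{4}$)
$r{\left(q \right)} = 0$
$y{\left(21,250 \right)} - r{\left(F{\left(6,15 \right)} - 331 \right)} = -185 - 0 = -185 + 0 = -185$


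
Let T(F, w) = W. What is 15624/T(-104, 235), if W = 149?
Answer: 15624/149 ≈ 104.86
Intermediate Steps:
T(F, w) = 149
15624/T(-104, 235) = 15624/149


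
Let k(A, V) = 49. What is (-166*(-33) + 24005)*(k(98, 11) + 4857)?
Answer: 144643598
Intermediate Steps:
(-166*(-33) + 24005)*(k(98, 11) + 4857) = (-166*(-33) + 24005)*(49 + 4857) = (5478 + 24005)*4906 = 29483*4906 = 144643598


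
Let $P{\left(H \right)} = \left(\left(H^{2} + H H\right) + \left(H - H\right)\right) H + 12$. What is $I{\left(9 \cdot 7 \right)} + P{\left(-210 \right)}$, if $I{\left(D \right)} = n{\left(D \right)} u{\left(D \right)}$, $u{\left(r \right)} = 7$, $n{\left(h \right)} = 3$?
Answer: $-18521967$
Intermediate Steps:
$I{\left(D \right)} = 21$ ($I{\left(D \right)} = 3 \cdot 7 = 21$)
$P{\left(H \right)} = 12 + 2 H^{3}$ ($P{\left(H \right)} = \left(\left(H^{2} + H^{2}\right) + 0\right) H + 12 = \left(2 H^{2} + 0\right) H + 12 = 2 H^{2} H + 12 = 2 H^{3} + 12 = 12 + 2 H^{3}$)
$I{\left(9 \cdot 7 \right)} + P{\left(-210 \right)} = 21 + \left(12 + 2 \left(-210\right)^{3}\right) = 21 + \left(12 + 2 \left(-9261000\right)\right) = 21 + \left(12 - 18522000\right) = 21 - 18521988 = -18521967$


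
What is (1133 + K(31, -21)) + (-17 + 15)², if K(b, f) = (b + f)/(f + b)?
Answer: 1138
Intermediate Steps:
K(b, f) = 1 (K(b, f) = (b + f)/(b + f) = 1)
(1133 + K(31, -21)) + (-17 + 15)² = (1133 + 1) + (-17 + 15)² = 1134 + (-2)² = 1134 + 4 = 1138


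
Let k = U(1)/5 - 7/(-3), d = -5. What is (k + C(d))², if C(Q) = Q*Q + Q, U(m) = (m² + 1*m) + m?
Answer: 118336/225 ≈ 525.94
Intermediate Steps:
U(m) = m² + 2*m (U(m) = (m² + m) + m = (m + m²) + m = m² + 2*m)
k = 44/15 (k = (1*(2 + 1))/5 - 7/(-3) = (1*3)*(⅕) - 7*(-⅓) = 3*(⅕) + 7/3 = ⅗ + 7/3 = 44/15 ≈ 2.9333)
C(Q) = Q + Q² (C(Q) = Q² + Q = Q + Q²)
(k + C(d))² = (44/15 - 5*(1 - 5))² = (44/15 - 5*(-4))² = (44/15 + 20)² = (344/15)² = 118336/225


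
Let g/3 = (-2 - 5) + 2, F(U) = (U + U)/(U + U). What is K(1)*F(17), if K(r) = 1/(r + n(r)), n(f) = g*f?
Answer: -1/14 ≈ -0.071429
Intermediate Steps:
F(U) = 1 (F(U) = (2*U)/((2*U)) = (2*U)*(1/(2*U)) = 1)
g = -15 (g = 3*((-2 - 5) + 2) = 3*(-7 + 2) = 3*(-5) = -15)
n(f) = -15*f
K(r) = -1/(14*r) (K(r) = 1/(r - 15*r) = 1/(-14*r) = -1/(14*r))
K(1)*F(17) = -1/14/1*1 = -1/14*1*1 = -1/14*1 = -1/14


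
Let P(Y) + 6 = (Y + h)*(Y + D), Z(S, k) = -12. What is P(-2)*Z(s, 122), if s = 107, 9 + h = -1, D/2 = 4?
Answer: 936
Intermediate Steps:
D = 8 (D = 2*4 = 8)
h = -10 (h = -9 - 1 = -10)
P(Y) = -6 + (-10 + Y)*(8 + Y) (P(Y) = -6 + (Y - 10)*(Y + 8) = -6 + (-10 + Y)*(8 + Y))
P(-2)*Z(s, 122) = (-86 + (-2)² - 2*(-2))*(-12) = (-86 + 4 + 4)*(-12) = -78*(-12) = 936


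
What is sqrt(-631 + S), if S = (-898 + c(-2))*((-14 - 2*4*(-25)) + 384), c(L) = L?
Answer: I*sqrt(513631) ≈ 716.68*I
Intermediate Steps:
S = -513000 (S = (-898 - 2)*((-14 - 2*4*(-25)) + 384) = -900*((-14 - 8*(-25)) + 384) = -900*((-14 + 200) + 384) = -900*(186 + 384) = -900*570 = -513000)
sqrt(-631 + S) = sqrt(-631 - 513000) = sqrt(-513631) = I*sqrt(513631)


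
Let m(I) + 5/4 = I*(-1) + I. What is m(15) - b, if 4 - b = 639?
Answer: 2535/4 ≈ 633.75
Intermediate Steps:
b = -635 (b = 4 - 1*639 = 4 - 639 = -635)
m(I) = -5/4 (m(I) = -5/4 + (I*(-1) + I) = -5/4 + (-I + I) = -5/4 + 0 = -5/4)
m(15) - b = -5/4 - 1*(-635) = -5/4 + 635 = 2535/4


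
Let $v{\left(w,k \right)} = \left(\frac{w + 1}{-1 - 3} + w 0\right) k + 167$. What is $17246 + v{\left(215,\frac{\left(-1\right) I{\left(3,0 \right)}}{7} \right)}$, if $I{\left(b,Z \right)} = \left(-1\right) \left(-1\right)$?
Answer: $\frac{121945}{7} \approx 17421.0$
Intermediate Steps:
$I{\left(b,Z \right)} = 1$
$v{\left(w,k \right)} = 167 + k \left(- \frac{1}{4} - \frac{w}{4}\right)$ ($v{\left(w,k \right)} = \left(\frac{1 + w}{-4} + 0\right) k + 167 = \left(\left(1 + w\right) \left(- \frac{1}{4}\right) + 0\right) k + 167 = \left(\left(- \frac{1}{4} - \frac{w}{4}\right) + 0\right) k + 167 = \left(- \frac{1}{4} - \frac{w}{4}\right) k + 167 = k \left(- \frac{1}{4} - \frac{w}{4}\right) + 167 = 167 + k \left(- \frac{1}{4} - \frac{w}{4}\right)$)
$17246 + v{\left(215,\frac{\left(-1\right) I{\left(3,0 \right)}}{7} \right)} = 17246 - \left(-167 + \frac{\left(-1\right) 1}{4 \cdot 7} + \frac{1}{4} \frac{\left(-1\right) 1}{7} \cdot 215\right) = 17246 - \left(-167 + \frac{1}{4} \left(-1\right) \frac{1}{7} + \frac{1}{4} \left(\left(-1\right) \frac{1}{7}\right) 215\right) = 17246 - \left(- \frac{4677}{28} - \frac{215}{28}\right) = 17246 + \left(167 + \frac{1}{28} + \frac{215}{28}\right) = 17246 + \frac{1223}{7} = \frac{121945}{7}$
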